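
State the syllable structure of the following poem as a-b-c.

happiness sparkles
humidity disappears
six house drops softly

Line 1: happiness (3), sparkles (2) → 5
Line 2: humidity (4), disappears (3) → 7
Line 3: six (1), house (1), drops (1), softly (2) → 5

5-7-5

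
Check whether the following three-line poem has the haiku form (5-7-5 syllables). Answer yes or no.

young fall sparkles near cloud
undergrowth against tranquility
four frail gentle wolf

Line 1: young (1), fall (1), sparkles (2), near (1), cloud (1) → 6 (expected 5)
Line 2: undergrowth (3), against (2), tranquility (4) → 9 (expected 7)
Line 3: four (1), frail (1), gentle (2), wolf (1) → 5 ✓

No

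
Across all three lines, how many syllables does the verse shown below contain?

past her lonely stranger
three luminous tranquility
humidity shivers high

21

Line 1: past(1) + her(1) + lonely(2) + stranger(2) = 6
Line 2: three(1) + luminous(3) + tranquility(4) = 8
Line 3: humidity(4) + shivers(2) + high(1) = 7
Total: 6 + 8 + 7 = 21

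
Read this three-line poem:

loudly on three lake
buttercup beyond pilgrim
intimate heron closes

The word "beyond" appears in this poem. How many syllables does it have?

2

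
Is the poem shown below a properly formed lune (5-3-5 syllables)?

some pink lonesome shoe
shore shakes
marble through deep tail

No

Line 1: "some pink lonesome shoe": 1+1+2+1 = 5 ✓
Line 2: "shore shakes": 1+1 = 2 (expected 3)
Line 3: "marble through deep tail": 2+1+1+1 = 5 ✓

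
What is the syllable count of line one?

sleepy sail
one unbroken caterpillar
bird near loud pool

3

Line one: sleepy(2) + sail(1) = 3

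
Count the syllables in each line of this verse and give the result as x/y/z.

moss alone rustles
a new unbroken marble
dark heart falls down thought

5/7/5

Line 1: moss (1), alone (2), rustles (2) → 5
Line 2: a (1), new (1), unbroken (3), marble (2) → 7
Line 3: dark (1), heart (1), falls (1), down (1), thought (1) → 5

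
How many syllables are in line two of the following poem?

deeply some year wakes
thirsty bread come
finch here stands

4

Line two: thirsty (2), bread (1), come (1) → 4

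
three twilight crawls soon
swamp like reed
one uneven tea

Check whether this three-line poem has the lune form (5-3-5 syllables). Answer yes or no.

Yes

Line 1: three (1), twilight (2), crawls (1), soon (1) → 5 ✓
Line 2: swamp (1), like (1), reed (1) → 3 ✓
Line 3: one (1), uneven (3), tea (1) → 5 ✓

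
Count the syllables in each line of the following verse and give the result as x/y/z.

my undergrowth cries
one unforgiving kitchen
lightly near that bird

Line 1: my (1), undergrowth (3), cries (1) → 5
Line 2: one (1), unforgiving (4), kitchen (2) → 7
Line 3: lightly (2), near (1), that (1), bird (1) → 5

5/7/5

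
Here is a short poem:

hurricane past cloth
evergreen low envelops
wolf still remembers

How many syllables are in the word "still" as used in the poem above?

"still" has 1 syllable.

1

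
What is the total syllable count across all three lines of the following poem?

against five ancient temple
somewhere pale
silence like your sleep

Line 1: against (2), five (1), ancient (2), temple (2) → 7
Line 2: somewhere (2), pale (1) → 3
Line 3: silence (2), like (1), your (1), sleep (1) → 5
Total: 7 + 3 + 5 = 15

15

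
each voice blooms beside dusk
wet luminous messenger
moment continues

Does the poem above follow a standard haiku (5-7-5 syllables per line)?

No

Line 1: each (1), voice (1), blooms (1), beside (2), dusk (1) → 6 (expected 5)
Line 2: wet (1), luminous (3), messenger (3) → 7 ✓
Line 3: moment (2), continues (3) → 5 ✓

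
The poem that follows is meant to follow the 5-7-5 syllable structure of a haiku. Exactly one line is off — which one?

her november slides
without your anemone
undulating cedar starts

Line 1: "her november slides": 1+3+1 = 5 ✓
Line 2: "without your anemone": 2+1+4 = 7 ✓
Line 3: "undulating cedar starts": 4+2+1 = 7 (expected 5)

Line 3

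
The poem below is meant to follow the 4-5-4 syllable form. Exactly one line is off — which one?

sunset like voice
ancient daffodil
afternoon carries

Line 3

Line 1: sunset (2), like (1), voice (1) → 4 ✓
Line 2: ancient (2), daffodil (3) → 5 ✓
Line 3: afternoon (3), carries (2) → 5 (expected 4)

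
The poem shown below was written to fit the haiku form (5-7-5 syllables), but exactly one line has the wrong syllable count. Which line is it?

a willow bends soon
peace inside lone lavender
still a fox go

Line 3

Line 1: a (1), willow (2), bends (1), soon (1) → 5 ✓
Line 2: peace (1), inside (2), lone (1), lavender (3) → 7 ✓
Line 3: still (1), a (1), fox (1), go (1) → 4 (expected 5)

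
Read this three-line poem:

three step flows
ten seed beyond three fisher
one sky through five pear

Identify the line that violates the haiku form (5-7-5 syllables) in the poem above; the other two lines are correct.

The first line

Line 1: three(1) + step(1) + flows(1) = 3 (expected 5)
Line 2: ten(1) + seed(1) + beyond(2) + three(1) + fisher(2) = 7 ✓
Line 3: one(1) + sky(1) + through(1) + five(1) + pear(1) = 5 ✓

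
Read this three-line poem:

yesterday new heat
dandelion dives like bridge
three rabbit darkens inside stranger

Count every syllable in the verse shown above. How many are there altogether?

Line 1: yesterday(3) + new(1) + heat(1) = 5
Line 2: dandelion(4) + dives(1) + like(1) + bridge(1) = 7
Line 3: three(1) + rabbit(2) + darkens(2) + inside(2) + stranger(2) = 9
Total: 5 + 7 + 9 = 21

21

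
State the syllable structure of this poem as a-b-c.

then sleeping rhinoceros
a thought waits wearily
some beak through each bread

7-6-5

Line 1: then (1), sleeping (2), rhinoceros (4) → 7
Line 2: a (1), thought (1), waits (1), wearily (3) → 6
Line 3: some (1), beak (1), through (1), each (1), bread (1) → 5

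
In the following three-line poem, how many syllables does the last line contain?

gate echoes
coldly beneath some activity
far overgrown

4

The last line: "far overgrown": 1+3 = 4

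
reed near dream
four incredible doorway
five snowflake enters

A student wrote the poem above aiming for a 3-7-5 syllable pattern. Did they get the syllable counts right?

Line 1: reed(1) + near(1) + dream(1) = 3 ✓
Line 2: four(1) + incredible(4) + doorway(2) = 7 ✓
Line 3: five(1) + snowflake(2) + enters(2) = 5 ✓

Yes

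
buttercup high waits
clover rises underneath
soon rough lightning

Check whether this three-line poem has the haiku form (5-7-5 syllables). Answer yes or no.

Line 1: "buttercup high waits": 3+1+1 = 5 ✓
Line 2: "clover rises underneath": 2+2+3 = 7 ✓
Line 3: "soon rough lightning": 1+1+2 = 4 (expected 5)

No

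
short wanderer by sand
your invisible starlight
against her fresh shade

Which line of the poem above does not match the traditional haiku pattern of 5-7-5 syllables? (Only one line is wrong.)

The first line

Line 1: short(1) + wanderer(3) + by(1) + sand(1) = 6 (expected 5)
Line 2: your(1) + invisible(4) + starlight(2) = 7 ✓
Line 3: against(2) + her(1) + fresh(1) + shade(1) = 5 ✓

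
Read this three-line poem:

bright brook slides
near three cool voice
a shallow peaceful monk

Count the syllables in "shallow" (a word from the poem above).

"shallow" has 2 syllables.

2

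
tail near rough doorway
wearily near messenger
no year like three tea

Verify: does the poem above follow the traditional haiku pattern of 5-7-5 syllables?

Line 1: tail(1) + near(1) + rough(1) + doorway(2) = 5 ✓
Line 2: wearily(3) + near(1) + messenger(3) = 7 ✓
Line 3: no(1) + year(1) + like(1) + three(1) + tea(1) = 5 ✓

Yes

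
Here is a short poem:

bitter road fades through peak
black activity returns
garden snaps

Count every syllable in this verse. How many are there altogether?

16

Line 1: "bitter road fades through peak": 2+1+1+1+1 = 6
Line 2: "black activity returns": 1+4+2 = 7
Line 3: "garden snaps": 2+1 = 3
Total: 6 + 7 + 3 = 16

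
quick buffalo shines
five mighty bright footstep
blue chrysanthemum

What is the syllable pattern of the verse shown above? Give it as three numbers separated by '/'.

5/6/5

Line 1: quick (1), buffalo (3), shines (1) → 5
Line 2: five (1), mighty (2), bright (1), footstep (2) → 6
Line 3: blue (1), chrysanthemum (4) → 5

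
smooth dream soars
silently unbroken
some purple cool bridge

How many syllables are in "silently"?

3

"silently" has 3 syllables.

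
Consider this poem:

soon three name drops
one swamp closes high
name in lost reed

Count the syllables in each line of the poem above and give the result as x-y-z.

4-5-4

Line 1: "soon three name drops": 1+1+1+1 = 4
Line 2: "one swamp closes high": 1+1+2+1 = 5
Line 3: "name in lost reed": 1+1+1+1 = 4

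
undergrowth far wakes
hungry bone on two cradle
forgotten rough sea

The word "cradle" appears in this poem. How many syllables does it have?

2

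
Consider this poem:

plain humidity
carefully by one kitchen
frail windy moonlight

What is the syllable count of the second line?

The second line: "carefully by one kitchen": 3+1+1+2 = 7

7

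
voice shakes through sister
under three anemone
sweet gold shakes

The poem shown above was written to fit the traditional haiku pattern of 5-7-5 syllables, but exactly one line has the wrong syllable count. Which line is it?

Line 1: voice(1) + shakes(1) + through(1) + sister(2) = 5 ✓
Line 2: under(2) + three(1) + anemone(4) = 7 ✓
Line 3: sweet(1) + gold(1) + shakes(1) = 3 (expected 5)

The third line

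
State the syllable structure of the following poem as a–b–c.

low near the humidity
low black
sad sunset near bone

Line 1: "low near the humidity": 1+1+1+4 = 7
Line 2: "low black": 1+1 = 2
Line 3: "sad sunset near bone": 1+2+1+1 = 5

7–2–5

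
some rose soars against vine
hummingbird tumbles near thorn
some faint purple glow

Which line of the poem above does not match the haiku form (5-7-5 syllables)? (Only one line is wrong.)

Line 1: "some rose soars against vine": 1+1+1+2+1 = 6 (expected 5)
Line 2: "hummingbird tumbles near thorn": 3+2+1+1 = 7 ✓
Line 3: "some faint purple glow": 1+1+2+1 = 5 ✓

The first line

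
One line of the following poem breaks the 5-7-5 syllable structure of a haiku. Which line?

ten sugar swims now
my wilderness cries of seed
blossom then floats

Line 1: "ten sugar swims now": 1+2+1+1 = 5 ✓
Line 2: "my wilderness cries of seed": 1+3+1+1+1 = 7 ✓
Line 3: "blossom then floats": 2+1+1 = 4 (expected 5)

The third line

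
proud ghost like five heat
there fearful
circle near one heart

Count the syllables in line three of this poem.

5

Line three: "circle near one heart": 2+1+1+1 = 5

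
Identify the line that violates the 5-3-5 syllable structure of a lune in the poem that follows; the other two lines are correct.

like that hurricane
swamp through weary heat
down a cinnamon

The second line

Line 1: "like that hurricane": 1+1+3 = 5 ✓
Line 2: "swamp through weary heat": 1+1+2+1 = 5 (expected 3)
Line 3: "down a cinnamon": 1+1+3 = 5 ✓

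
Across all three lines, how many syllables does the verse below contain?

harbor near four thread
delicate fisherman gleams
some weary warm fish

17

Line 1: "harbor near four thread": 2+1+1+1 = 5
Line 2: "delicate fisherman gleams": 3+3+1 = 7
Line 3: "some weary warm fish": 1+2+1+1 = 5
Total: 5 + 7 + 5 = 17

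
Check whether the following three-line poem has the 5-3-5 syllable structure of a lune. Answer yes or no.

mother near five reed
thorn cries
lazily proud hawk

Line 1: mother(2) + near(1) + five(1) + reed(1) = 5 ✓
Line 2: thorn(1) + cries(1) = 2 (expected 3)
Line 3: lazily(3) + proud(1) + hawk(1) = 5 ✓

No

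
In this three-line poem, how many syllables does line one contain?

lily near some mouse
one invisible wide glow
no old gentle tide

Line one: lily(2) + near(1) + some(1) + mouse(1) = 5

5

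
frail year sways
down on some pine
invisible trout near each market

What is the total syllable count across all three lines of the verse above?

16

Line 1: frail(1) + year(1) + sways(1) = 3
Line 2: down(1) + on(1) + some(1) + pine(1) = 4
Line 3: invisible(4) + trout(1) + near(1) + each(1) + market(2) = 9
Total: 3 + 4 + 9 = 16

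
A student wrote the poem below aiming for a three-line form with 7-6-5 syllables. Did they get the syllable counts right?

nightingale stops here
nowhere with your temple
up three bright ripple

No

Line 1: nightingale(3) + stops(1) + here(1) = 5 (expected 7)
Line 2: nowhere(2) + with(1) + your(1) + temple(2) = 6 ✓
Line 3: up(1) + three(1) + bright(1) + ripple(2) = 5 ✓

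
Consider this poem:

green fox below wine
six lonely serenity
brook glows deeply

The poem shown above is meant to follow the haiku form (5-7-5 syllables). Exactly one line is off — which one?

Line 3

Line 1: green(1) + fox(1) + below(2) + wine(1) = 5 ✓
Line 2: six(1) + lonely(2) + serenity(4) = 7 ✓
Line 3: brook(1) + glows(1) + deeply(2) = 4 (expected 5)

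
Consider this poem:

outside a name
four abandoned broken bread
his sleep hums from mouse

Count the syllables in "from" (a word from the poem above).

1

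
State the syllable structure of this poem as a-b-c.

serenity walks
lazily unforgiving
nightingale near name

Line 1: serenity(4) + walks(1) = 5
Line 2: lazily(3) + unforgiving(4) = 7
Line 3: nightingale(3) + near(1) + name(1) = 5

5-7-5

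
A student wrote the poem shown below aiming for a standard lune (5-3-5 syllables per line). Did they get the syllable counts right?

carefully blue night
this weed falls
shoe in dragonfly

Line 1: carefully (3), blue (1), night (1) → 5 ✓
Line 2: this (1), weed (1), falls (1) → 3 ✓
Line 3: shoe (1), in (1), dragonfly (3) → 5 ✓

Yes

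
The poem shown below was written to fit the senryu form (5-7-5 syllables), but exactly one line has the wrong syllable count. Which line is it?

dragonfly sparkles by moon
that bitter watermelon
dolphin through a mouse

Line 1: dragonfly(3) + sparkles(2) + by(1) + moon(1) = 7 (expected 5)
Line 2: that(1) + bitter(2) + watermelon(4) = 7 ✓
Line 3: dolphin(2) + through(1) + a(1) + mouse(1) = 5 ✓

The first line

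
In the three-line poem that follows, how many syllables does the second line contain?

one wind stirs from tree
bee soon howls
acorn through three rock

The second line: bee(1) + soon(1) + howls(1) = 3

3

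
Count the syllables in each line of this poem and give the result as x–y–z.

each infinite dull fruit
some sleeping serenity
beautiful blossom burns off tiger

6–7–9

Line 1: each (1), infinite (3), dull (1), fruit (1) → 6
Line 2: some (1), sleeping (2), serenity (4) → 7
Line 3: beautiful (3), blossom (2), burns (1), off (1), tiger (2) → 9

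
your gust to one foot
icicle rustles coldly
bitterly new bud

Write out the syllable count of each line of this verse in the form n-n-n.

5-7-5

Line 1: your(1) + gust(1) + to(1) + one(1) + foot(1) = 5
Line 2: icicle(3) + rustles(2) + coldly(2) = 7
Line 3: bitterly(3) + new(1) + bud(1) = 5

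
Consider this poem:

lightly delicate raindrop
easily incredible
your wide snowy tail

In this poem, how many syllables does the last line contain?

The last line: your (1), wide (1), snowy (2), tail (1) → 5

5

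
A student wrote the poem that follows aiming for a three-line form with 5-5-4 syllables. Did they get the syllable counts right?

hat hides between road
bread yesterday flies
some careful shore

Line 1: hat (1), hides (1), between (2), road (1) → 5 ✓
Line 2: bread (1), yesterday (3), flies (1) → 5 ✓
Line 3: some (1), careful (2), shore (1) → 4 ✓

Yes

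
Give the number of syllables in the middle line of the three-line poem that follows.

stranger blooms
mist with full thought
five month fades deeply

4

The middle line: "mist with full thought": 1+1+1+1 = 4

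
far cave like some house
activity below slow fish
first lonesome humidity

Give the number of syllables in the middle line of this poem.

8

The middle line: activity(4) + below(2) + slow(1) + fish(1) = 8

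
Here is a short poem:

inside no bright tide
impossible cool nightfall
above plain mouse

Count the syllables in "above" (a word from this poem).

"above" has 2 syllables.

2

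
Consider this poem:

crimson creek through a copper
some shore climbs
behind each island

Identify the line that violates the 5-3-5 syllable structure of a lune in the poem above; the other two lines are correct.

Line 1

Line 1: "crimson creek through a copper": 2+1+1+1+2 = 7 (expected 5)
Line 2: "some shore climbs": 1+1+1 = 3 ✓
Line 3: "behind each island": 2+1+2 = 5 ✓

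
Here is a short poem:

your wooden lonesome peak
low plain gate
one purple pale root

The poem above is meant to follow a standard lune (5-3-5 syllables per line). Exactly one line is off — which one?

Line 1: "your wooden lonesome peak": 1+2+2+1 = 6 (expected 5)
Line 2: "low plain gate": 1+1+1 = 3 ✓
Line 3: "one purple pale root": 1+2+1+1 = 5 ✓

Line 1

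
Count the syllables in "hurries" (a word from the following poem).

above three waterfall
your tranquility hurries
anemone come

2

"hurries" has 2 syllables.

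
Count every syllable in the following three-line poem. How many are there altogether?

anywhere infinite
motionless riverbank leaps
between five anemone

20

Line 1: anywhere(3) + infinite(3) = 6
Line 2: motionless(3) + riverbank(3) + leaps(1) = 7
Line 3: between(2) + five(1) + anemone(4) = 7
Total: 6 + 7 + 7 = 20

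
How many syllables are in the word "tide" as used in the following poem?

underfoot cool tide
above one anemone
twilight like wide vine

1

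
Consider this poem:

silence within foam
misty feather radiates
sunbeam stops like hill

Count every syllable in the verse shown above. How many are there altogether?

Line 1: "silence within foam": 2+2+1 = 5
Line 2: "misty feather radiates": 2+2+3 = 7
Line 3: "sunbeam stops like hill": 2+1+1+1 = 5
Total: 5 + 7 + 5 = 17

17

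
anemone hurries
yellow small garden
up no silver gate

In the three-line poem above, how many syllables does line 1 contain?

Line 1: "anemone hurries": 4+2 = 6

6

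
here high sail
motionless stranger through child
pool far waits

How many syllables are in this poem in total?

Line 1: here(1) + high(1) + sail(1) = 3
Line 2: motionless(3) + stranger(2) + through(1) + child(1) = 7
Line 3: pool(1) + far(1) + waits(1) = 3
Total: 3 + 7 + 3 = 13

13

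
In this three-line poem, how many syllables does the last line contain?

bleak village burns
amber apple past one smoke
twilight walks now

The last line: twilight (2), walks (1), now (1) → 4

4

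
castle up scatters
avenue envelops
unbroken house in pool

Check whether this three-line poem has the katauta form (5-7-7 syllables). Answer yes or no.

Line 1: castle (2), up (1), scatters (2) → 5 ✓
Line 2: avenue (3), envelops (3) → 6 (expected 7)
Line 3: unbroken (3), house (1), in (1), pool (1) → 6 (expected 7)

No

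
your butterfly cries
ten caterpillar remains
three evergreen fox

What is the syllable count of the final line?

The final line: three (1), evergreen (3), fox (1) → 5

5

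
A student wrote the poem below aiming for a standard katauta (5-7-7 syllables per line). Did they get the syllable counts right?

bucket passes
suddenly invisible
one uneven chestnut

Line 1: bucket(2) + passes(2) = 4 (expected 5)
Line 2: suddenly(3) + invisible(4) = 7 ✓
Line 3: one(1) + uneven(3) + chestnut(2) = 6 (expected 7)

No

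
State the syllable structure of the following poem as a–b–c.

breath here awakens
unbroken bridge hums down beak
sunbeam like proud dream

5–7–5

Line 1: breath(1) + here(1) + awakens(3) = 5
Line 2: unbroken(3) + bridge(1) + hums(1) + down(1) + beak(1) = 7
Line 3: sunbeam(2) + like(1) + proud(1) + dream(1) = 5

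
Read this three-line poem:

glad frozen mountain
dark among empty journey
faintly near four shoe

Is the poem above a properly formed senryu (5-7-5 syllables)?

Line 1: "glad frozen mountain": 1+2+2 = 5 ✓
Line 2: "dark among empty journey": 1+2+2+2 = 7 ✓
Line 3: "faintly near four shoe": 2+1+1+1 = 5 ✓

Yes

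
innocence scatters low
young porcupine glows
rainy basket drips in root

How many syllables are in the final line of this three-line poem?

The final line: "rainy basket drips in root": 2+2+1+1+1 = 7

7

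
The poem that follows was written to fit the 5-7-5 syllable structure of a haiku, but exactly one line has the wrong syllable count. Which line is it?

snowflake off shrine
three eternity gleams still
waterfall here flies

Line 1: snowflake(2) + off(1) + shrine(1) = 4 (expected 5)
Line 2: three(1) + eternity(4) + gleams(1) + still(1) = 7 ✓
Line 3: waterfall(3) + here(1) + flies(1) = 5 ✓

The first line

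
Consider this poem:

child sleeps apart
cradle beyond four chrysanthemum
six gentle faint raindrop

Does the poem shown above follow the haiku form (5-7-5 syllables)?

No

Line 1: child(1) + sleeps(1) + apart(2) = 4 (expected 5)
Line 2: cradle(2) + beyond(2) + four(1) + chrysanthemum(4) = 9 (expected 7)
Line 3: six(1) + gentle(2) + faint(1) + raindrop(2) = 6 (expected 5)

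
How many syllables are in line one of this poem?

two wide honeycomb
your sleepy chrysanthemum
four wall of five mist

5

Line one: "two wide honeycomb": 1+1+3 = 5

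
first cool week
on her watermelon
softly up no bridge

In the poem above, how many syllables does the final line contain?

5

The final line: "softly up no bridge": 2+1+1+1 = 5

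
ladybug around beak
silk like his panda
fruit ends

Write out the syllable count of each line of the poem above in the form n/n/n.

6/5/2

Line 1: "ladybug around beak": 3+2+1 = 6
Line 2: "silk like his panda": 1+1+1+2 = 5
Line 3: "fruit ends": 1+1 = 2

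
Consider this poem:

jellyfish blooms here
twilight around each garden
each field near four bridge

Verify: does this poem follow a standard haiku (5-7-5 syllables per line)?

Line 1: "jellyfish blooms here": 3+1+1 = 5 ✓
Line 2: "twilight around each garden": 2+2+1+2 = 7 ✓
Line 3: "each field near four bridge": 1+1+1+1+1 = 5 ✓

Yes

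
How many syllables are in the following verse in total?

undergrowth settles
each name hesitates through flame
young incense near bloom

Line 1: "undergrowth settles": 3+2 = 5
Line 2: "each name hesitates through flame": 1+1+3+1+1 = 7
Line 3: "young incense near bloom": 1+2+1+1 = 5
Total: 5 + 7 + 5 = 17

17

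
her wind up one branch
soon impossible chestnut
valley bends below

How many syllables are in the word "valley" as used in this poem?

2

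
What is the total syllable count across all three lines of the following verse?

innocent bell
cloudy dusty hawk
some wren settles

Line 1: innocent (3), bell (1) → 4
Line 2: cloudy (2), dusty (2), hawk (1) → 5
Line 3: some (1), wren (1), settles (2) → 4
Total: 4 + 5 + 4 = 13

13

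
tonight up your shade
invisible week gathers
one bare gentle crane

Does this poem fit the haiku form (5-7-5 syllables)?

Line 1: tonight (2), up (1), your (1), shade (1) → 5 ✓
Line 2: invisible (4), week (1), gathers (2) → 7 ✓
Line 3: one (1), bare (1), gentle (2), crane (1) → 5 ✓

Yes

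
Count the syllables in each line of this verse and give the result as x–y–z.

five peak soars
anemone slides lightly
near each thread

Line 1: five (1), peak (1), soars (1) → 3
Line 2: anemone (4), slides (1), lightly (2) → 7
Line 3: near (1), each (1), thread (1) → 3

3–7–3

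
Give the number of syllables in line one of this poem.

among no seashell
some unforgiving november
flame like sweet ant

5

Line one: among(2) + no(1) + seashell(2) = 5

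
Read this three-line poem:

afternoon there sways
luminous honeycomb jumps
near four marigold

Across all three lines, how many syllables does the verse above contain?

17

Line 1: afternoon(3) + there(1) + sways(1) = 5
Line 2: luminous(3) + honeycomb(3) + jumps(1) = 7
Line 3: near(1) + four(1) + marigold(3) = 5
Total: 5 + 7 + 5 = 17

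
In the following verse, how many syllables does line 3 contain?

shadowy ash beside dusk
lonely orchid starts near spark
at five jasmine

4

Line 3: "at five jasmine": 1+1+2 = 4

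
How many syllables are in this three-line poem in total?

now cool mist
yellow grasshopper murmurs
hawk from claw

Line 1: now(1) + cool(1) + mist(1) = 3
Line 2: yellow(2) + grasshopper(3) + murmurs(2) = 7
Line 3: hawk(1) + from(1) + claw(1) = 3
Total: 3 + 7 + 3 = 13

13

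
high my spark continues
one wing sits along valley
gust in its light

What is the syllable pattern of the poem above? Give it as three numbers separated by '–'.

Line 1: high(1) + my(1) + spark(1) + continues(3) = 6
Line 2: one(1) + wing(1) + sits(1) + along(2) + valley(2) = 7
Line 3: gust(1) + in(1) + its(1) + light(1) = 4

6–7–4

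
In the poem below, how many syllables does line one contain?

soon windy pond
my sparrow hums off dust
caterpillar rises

Line one: "soon windy pond": 1+2+1 = 4

4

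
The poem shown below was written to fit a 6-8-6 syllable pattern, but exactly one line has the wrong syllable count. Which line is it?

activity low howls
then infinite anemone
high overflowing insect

The third line

Line 1: "activity low howls": 4+1+1 = 6 ✓
Line 2: "then infinite anemone": 1+3+4 = 8 ✓
Line 3: "high overflowing insect": 1+4+2 = 7 (expected 6)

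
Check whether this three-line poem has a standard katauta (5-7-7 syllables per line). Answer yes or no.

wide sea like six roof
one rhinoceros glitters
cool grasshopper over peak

Yes

Line 1: wide(1) + sea(1) + like(1) + six(1) + roof(1) = 5 ✓
Line 2: one(1) + rhinoceros(4) + glitters(2) = 7 ✓
Line 3: cool(1) + grasshopper(3) + over(2) + peak(1) = 7 ✓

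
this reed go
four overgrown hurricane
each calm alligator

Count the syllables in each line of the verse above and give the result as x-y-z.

Line 1: this(1) + reed(1) + go(1) = 3
Line 2: four(1) + overgrown(3) + hurricane(3) = 7
Line 3: each(1) + calm(1) + alligator(4) = 6

3-7-6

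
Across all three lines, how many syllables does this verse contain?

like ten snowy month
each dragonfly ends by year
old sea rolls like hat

Line 1: like (1), ten (1), snowy (2), month (1) → 5
Line 2: each (1), dragonfly (3), ends (1), by (1), year (1) → 7
Line 3: old (1), sea (1), rolls (1), like (1), hat (1) → 5
Total: 5 + 7 + 5 = 17

17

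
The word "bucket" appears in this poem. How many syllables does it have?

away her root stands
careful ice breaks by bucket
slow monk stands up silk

2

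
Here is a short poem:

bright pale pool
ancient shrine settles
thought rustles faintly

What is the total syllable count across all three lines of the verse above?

Line 1: bright (1), pale (1), pool (1) → 3
Line 2: ancient (2), shrine (1), settles (2) → 5
Line 3: thought (1), rustles (2), faintly (2) → 5
Total: 3 + 5 + 5 = 13

13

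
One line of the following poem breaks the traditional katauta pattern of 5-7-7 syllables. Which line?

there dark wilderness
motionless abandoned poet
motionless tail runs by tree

Line 1: there(1) + dark(1) + wilderness(3) = 5 ✓
Line 2: motionless(3) + abandoned(3) + poet(2) = 8 (expected 7)
Line 3: motionless(3) + tail(1) + runs(1) + by(1) + tree(1) = 7 ✓

Line 2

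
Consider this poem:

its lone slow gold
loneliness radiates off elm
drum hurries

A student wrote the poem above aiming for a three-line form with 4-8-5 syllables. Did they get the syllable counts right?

Line 1: its(1) + lone(1) + slow(1) + gold(1) = 4 ✓
Line 2: loneliness(3) + radiates(3) + off(1) + elm(1) = 8 ✓
Line 3: drum(1) + hurries(2) = 3 (expected 5)

No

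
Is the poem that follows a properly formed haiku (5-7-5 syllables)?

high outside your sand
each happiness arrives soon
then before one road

Line 1: "high outside your sand": 1+2+1+1 = 5 ✓
Line 2: "each happiness arrives soon": 1+3+2+1 = 7 ✓
Line 3: "then before one road": 1+2+1+1 = 5 ✓

Yes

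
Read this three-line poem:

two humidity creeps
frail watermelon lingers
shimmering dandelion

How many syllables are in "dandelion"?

"dandelion" has 4 syllables.

4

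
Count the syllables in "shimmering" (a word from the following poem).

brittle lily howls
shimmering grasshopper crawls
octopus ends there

3

"shimmering" has 3 syllables.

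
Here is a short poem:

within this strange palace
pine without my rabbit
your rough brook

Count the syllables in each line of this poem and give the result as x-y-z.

6-6-3

Line 1: within(2) + this(1) + strange(1) + palace(2) = 6
Line 2: pine(1) + without(2) + my(1) + rabbit(2) = 6
Line 3: your(1) + rough(1) + brook(1) = 3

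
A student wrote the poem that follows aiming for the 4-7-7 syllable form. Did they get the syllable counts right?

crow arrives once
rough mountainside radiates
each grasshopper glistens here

Line 1: crow (1), arrives (2), once (1) → 4 ✓
Line 2: rough (1), mountainside (3), radiates (3) → 7 ✓
Line 3: each (1), grasshopper (3), glistens (2), here (1) → 7 ✓

Yes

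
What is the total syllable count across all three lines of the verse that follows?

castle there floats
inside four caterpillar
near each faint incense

Line 1: castle(2) + there(1) + floats(1) = 4
Line 2: inside(2) + four(1) + caterpillar(4) = 7
Line 3: near(1) + each(1) + faint(1) + incense(2) = 5
Total: 4 + 7 + 5 = 16

16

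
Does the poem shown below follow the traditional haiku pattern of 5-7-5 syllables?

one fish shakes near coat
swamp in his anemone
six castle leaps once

Line 1: "one fish shakes near coat": 1+1+1+1+1 = 5 ✓
Line 2: "swamp in his anemone": 1+1+1+4 = 7 ✓
Line 3: "six castle leaps once": 1+2+1+1 = 5 ✓

Yes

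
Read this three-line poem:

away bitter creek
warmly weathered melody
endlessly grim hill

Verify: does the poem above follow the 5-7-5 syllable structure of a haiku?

Line 1: "away bitter creek": 2+2+1 = 5 ✓
Line 2: "warmly weathered melody": 2+2+3 = 7 ✓
Line 3: "endlessly grim hill": 3+1+1 = 5 ✓

Yes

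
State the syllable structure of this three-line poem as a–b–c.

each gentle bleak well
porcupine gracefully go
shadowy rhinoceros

5–7–7

Line 1: "each gentle bleak well": 1+2+1+1 = 5
Line 2: "porcupine gracefully go": 3+3+1 = 7
Line 3: "shadowy rhinoceros": 3+4 = 7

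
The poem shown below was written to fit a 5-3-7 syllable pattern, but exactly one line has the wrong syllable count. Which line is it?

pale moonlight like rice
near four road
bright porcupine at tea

Line 3

Line 1: "pale moonlight like rice": 1+2+1+1 = 5 ✓
Line 2: "near four road": 1+1+1 = 3 ✓
Line 3: "bright porcupine at tea": 1+3+1+1 = 6 (expected 7)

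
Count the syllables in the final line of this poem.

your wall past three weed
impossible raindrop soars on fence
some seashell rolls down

5

The final line: "some seashell rolls down": 1+2+1+1 = 5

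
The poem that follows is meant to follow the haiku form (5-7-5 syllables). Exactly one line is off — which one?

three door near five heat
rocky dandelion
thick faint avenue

Line 2

Line 1: "three door near five heat": 1+1+1+1+1 = 5 ✓
Line 2: "rocky dandelion": 2+4 = 6 (expected 7)
Line 3: "thick faint avenue": 1+1+3 = 5 ✓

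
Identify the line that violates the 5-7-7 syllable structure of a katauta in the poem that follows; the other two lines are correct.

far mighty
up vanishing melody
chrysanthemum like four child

Line 1: far (1), mighty (2) → 3 (expected 5)
Line 2: up (1), vanishing (3), melody (3) → 7 ✓
Line 3: chrysanthemum (4), like (1), four (1), child (1) → 7 ✓

The first line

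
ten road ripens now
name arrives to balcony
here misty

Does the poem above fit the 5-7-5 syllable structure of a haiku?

Line 1: ten (1), road (1), ripens (2), now (1) → 5 ✓
Line 2: name (1), arrives (2), to (1), balcony (3) → 7 ✓
Line 3: here (1), misty (2) → 3 (expected 5)

No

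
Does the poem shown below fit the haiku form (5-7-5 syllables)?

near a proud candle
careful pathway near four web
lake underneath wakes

Yes

Line 1: near (1), a (1), proud (1), candle (2) → 5 ✓
Line 2: careful (2), pathway (2), near (1), four (1), web (1) → 7 ✓
Line 3: lake (1), underneath (3), wakes (1) → 5 ✓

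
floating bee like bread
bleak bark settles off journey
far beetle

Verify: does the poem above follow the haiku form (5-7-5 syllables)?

Line 1: "floating bee like bread": 2+1+1+1 = 5 ✓
Line 2: "bleak bark settles off journey": 1+1+2+1+2 = 7 ✓
Line 3: "far beetle": 1+2 = 3 (expected 5)

No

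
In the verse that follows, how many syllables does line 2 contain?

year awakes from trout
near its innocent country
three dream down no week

7

Line 2: "near its innocent country": 1+1+3+2 = 7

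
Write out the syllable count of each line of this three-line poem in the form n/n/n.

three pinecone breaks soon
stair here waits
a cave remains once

5/3/5

Line 1: three (1), pinecone (2), breaks (1), soon (1) → 5
Line 2: stair (1), here (1), waits (1) → 3
Line 3: a (1), cave (1), remains (2), once (1) → 5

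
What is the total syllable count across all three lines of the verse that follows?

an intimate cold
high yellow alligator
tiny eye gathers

Line 1: an (1), intimate (3), cold (1) → 5
Line 2: high (1), yellow (2), alligator (4) → 7
Line 3: tiny (2), eye (1), gathers (2) → 5
Total: 5 + 7 + 5 = 17

17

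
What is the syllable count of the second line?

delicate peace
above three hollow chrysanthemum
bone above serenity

The second line: "above three hollow chrysanthemum": 2+1+2+4 = 9

9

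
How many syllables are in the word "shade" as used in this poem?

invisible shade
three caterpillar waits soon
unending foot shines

1

"shade" has 1 syllable.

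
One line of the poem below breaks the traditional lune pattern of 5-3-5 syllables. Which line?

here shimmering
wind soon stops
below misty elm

Line 1

Line 1: "here shimmering": 1+3 = 4 (expected 5)
Line 2: "wind soon stops": 1+1+1 = 3 ✓
Line 3: "below misty elm": 2+2+1 = 5 ✓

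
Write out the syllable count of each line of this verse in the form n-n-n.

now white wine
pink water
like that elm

3-3-3

Line 1: now (1), white (1), wine (1) → 3
Line 2: pink (1), water (2) → 3
Line 3: like (1), that (1), elm (1) → 3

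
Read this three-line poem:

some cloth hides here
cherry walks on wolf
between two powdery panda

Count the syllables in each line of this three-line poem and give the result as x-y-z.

Line 1: "some cloth hides here": 1+1+1+1 = 4
Line 2: "cherry walks on wolf": 2+1+1+1 = 5
Line 3: "between two powdery panda": 2+1+3+2 = 8

4-5-8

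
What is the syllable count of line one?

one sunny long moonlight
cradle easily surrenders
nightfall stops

Line one: one(1) + sunny(2) + long(1) + moonlight(2) = 6

6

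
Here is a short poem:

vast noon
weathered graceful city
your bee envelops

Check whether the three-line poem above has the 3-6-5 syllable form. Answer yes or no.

Line 1: vast (1), noon (1) → 2 (expected 3)
Line 2: weathered (2), graceful (2), city (2) → 6 ✓
Line 3: your (1), bee (1), envelops (3) → 5 ✓

No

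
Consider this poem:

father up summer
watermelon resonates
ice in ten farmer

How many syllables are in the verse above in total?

17

Line 1: father(2) + up(1) + summer(2) = 5
Line 2: watermelon(4) + resonates(3) = 7
Line 3: ice(1) + in(1) + ten(1) + farmer(2) = 5
Total: 5 + 7 + 5 = 17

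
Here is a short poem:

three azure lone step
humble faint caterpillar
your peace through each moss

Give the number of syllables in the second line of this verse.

7

The second line: humble (2), faint (1), caterpillar (4) → 7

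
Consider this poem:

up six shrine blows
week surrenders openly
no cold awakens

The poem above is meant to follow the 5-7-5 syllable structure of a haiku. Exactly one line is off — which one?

Line 1: up (1), six (1), shrine (1), blows (1) → 4 (expected 5)
Line 2: week (1), surrenders (3), openly (3) → 7 ✓
Line 3: no (1), cold (1), awakens (3) → 5 ✓

Line 1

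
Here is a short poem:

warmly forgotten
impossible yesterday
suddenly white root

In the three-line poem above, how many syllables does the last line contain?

The last line: suddenly(3) + white(1) + root(1) = 5

5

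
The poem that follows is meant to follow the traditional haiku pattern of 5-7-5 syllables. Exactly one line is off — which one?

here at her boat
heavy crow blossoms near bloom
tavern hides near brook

The first line

Line 1: "here at her boat": 1+1+1+1 = 4 (expected 5)
Line 2: "heavy crow blossoms near bloom": 2+1+2+1+1 = 7 ✓
Line 3: "tavern hides near brook": 2+1+1+1 = 5 ✓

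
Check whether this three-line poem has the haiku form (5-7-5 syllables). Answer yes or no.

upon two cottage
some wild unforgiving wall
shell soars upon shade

Line 1: upon(2) + two(1) + cottage(2) = 5 ✓
Line 2: some(1) + wild(1) + unforgiving(4) + wall(1) = 7 ✓
Line 3: shell(1) + soars(1) + upon(2) + shade(1) = 5 ✓

Yes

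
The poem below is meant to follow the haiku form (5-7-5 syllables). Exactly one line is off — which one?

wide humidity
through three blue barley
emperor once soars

Line 2

Line 1: "wide humidity": 1+4 = 5 ✓
Line 2: "through three blue barley": 1+1+1+2 = 5 (expected 7)
Line 3: "emperor once soars": 3+1+1 = 5 ✓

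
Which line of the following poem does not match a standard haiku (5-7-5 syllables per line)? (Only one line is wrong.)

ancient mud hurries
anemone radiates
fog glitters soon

Line 3

Line 1: ancient(2) + mud(1) + hurries(2) = 5 ✓
Line 2: anemone(4) + radiates(3) = 7 ✓
Line 3: fog(1) + glitters(2) + soon(1) = 4 (expected 5)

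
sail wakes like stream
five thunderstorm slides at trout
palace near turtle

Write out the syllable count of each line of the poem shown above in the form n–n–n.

4–7–5

Line 1: sail (1), wakes (1), like (1), stream (1) → 4
Line 2: five (1), thunderstorm (3), slides (1), at (1), trout (1) → 7
Line 3: palace (2), near (1), turtle (2) → 5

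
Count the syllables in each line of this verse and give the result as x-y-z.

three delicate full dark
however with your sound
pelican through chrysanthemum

6-6-8

Line 1: three (1), delicate (3), full (1), dark (1) → 6
Line 2: however (3), with (1), your (1), sound (1) → 6
Line 3: pelican (3), through (1), chrysanthemum (4) → 8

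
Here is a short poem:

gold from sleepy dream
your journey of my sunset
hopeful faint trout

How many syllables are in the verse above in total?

Line 1: gold(1) + from(1) + sleepy(2) + dream(1) = 5
Line 2: your(1) + journey(2) + of(1) + my(1) + sunset(2) = 7
Line 3: hopeful(2) + faint(1) + trout(1) = 4
Total: 5 + 7 + 4 = 16

16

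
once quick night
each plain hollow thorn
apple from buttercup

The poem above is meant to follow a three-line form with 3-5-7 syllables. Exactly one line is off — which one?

Line 1: "once quick night": 1+1+1 = 3 ✓
Line 2: "each plain hollow thorn": 1+1+2+1 = 5 ✓
Line 3: "apple from buttercup": 2+1+3 = 6 (expected 7)

Line 3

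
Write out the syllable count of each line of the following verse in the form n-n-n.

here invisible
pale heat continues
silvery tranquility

Line 1: "here invisible": 1+4 = 5
Line 2: "pale heat continues": 1+1+3 = 5
Line 3: "silvery tranquility": 3+4 = 7

5-5-7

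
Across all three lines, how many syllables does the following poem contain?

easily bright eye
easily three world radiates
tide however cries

18

Line 1: easily (3), bright (1), eye (1) → 5
Line 2: easily (3), three (1), world (1), radiates (3) → 8
Line 3: tide (1), however (3), cries (1) → 5
Total: 5 + 8 + 5 = 18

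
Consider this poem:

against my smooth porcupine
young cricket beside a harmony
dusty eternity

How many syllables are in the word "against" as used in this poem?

"against" has 2 syllables.

2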